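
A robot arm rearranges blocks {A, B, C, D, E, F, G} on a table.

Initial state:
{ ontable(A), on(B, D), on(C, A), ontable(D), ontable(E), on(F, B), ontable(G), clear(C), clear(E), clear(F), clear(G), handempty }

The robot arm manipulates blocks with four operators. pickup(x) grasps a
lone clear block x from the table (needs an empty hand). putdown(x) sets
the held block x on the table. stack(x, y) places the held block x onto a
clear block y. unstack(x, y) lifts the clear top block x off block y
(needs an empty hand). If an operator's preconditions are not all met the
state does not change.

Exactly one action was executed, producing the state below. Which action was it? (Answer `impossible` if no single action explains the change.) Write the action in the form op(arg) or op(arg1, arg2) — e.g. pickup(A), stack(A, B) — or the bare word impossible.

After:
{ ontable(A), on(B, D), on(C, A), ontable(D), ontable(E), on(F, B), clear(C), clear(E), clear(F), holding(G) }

target: towers=[A/C; D/B/F; E] holding=G
     unstack(F, B) → towers=[A/C; D/B; E; G] holding=F
         pickup(G) → towers=[A/C; D/B/F; E] holding=G  ← match
         pickup(E) → towers=[A/C; D/B/F; G] holding=E
     unstack(C, A) → towers=[A; D/B/F; E; G] holding=C

pickup(G)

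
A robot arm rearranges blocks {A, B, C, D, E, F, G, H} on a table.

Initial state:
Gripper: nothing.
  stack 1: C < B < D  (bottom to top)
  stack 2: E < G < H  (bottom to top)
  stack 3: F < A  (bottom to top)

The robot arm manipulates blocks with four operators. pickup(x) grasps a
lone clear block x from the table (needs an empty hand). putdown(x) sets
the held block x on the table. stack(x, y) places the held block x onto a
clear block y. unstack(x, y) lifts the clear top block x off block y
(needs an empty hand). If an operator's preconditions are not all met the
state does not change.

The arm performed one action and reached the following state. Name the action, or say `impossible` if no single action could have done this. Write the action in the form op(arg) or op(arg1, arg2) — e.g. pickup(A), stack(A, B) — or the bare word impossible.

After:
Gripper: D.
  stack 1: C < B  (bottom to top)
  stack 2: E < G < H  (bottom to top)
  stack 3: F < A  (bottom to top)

target: towers=[C/B; E/G/H; F/A] holding=D
     unstack(A, F) → towers=[C/B/D; E/G/H; F] holding=A
     unstack(H, G) → towers=[C/B/D; E/G; F/A] holding=H
     unstack(D, B) → towers=[C/B; E/G/H; F/A] holding=D  ← match

unstack(D, B)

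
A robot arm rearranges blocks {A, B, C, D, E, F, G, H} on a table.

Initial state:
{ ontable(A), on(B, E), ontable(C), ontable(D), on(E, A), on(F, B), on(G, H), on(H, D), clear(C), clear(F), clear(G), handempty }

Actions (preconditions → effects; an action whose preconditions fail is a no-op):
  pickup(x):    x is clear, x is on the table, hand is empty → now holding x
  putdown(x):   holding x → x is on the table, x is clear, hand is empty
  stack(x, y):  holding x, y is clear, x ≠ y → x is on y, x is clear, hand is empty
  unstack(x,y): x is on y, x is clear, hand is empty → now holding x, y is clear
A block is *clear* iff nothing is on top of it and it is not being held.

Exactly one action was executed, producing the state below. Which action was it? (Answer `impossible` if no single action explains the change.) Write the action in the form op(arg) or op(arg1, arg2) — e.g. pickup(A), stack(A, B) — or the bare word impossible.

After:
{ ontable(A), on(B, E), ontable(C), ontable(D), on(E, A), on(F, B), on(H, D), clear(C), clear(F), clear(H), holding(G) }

target: towers=[A/E/B/F; C; D/H] holding=G
     unstack(G, H) → towers=[A/E/B/F; C; D/H] holding=G  ← match
     unstack(F, B) → towers=[A/E/B; C; D/H/G] holding=F
         pickup(C) → towers=[A/E/B/F; D/H/G] holding=C

unstack(G, H)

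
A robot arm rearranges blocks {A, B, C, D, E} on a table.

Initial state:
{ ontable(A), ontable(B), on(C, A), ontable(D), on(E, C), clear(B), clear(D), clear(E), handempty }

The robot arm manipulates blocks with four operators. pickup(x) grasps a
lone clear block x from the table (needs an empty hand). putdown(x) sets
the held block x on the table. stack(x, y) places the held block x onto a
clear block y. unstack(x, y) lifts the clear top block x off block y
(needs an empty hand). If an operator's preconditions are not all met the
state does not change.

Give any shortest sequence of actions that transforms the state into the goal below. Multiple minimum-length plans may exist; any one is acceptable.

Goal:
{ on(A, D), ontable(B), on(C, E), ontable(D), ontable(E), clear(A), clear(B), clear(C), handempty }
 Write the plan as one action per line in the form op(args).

unstack(E, C)
putdown(E)
unstack(C, A)
stack(C, E)
pickup(A)
stack(A, D)

step 1 (unstack(E, C)): towers=[A/C; B; D] holding=E
step 2 (putdown(E)): towers=[A/C; B; D; E] holding=-
step 3 (unstack(C, A)): towers=[A; B; D; E] holding=C
step 4 (stack(C, E)): towers=[A; B; D; E/C] holding=-
step 5 (pickup(A)): towers=[B; D; E/C] holding=A
step 6 (stack(A, D)): towers=[B; D/A; E/C] holding=-
goal check: towers=[B; D/A; E/C] holding=- — reached (length 6, optimal by BFS)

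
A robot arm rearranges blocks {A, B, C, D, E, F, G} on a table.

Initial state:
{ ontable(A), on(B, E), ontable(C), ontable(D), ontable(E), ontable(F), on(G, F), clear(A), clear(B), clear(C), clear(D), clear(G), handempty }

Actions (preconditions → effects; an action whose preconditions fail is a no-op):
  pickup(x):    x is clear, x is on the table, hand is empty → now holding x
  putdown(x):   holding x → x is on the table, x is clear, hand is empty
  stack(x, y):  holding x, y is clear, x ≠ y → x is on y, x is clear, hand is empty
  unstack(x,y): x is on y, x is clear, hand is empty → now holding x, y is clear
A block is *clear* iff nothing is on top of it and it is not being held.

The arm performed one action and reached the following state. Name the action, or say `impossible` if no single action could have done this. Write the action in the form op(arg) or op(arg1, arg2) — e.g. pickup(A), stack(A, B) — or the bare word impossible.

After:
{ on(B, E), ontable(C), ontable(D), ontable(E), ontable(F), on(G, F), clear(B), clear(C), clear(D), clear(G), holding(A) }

target: towers=[C; D; E/B; F/G] holding=A
     unstack(B, E) → towers=[A; C; D; E; F/G] holding=B
     unstack(G, F) → towers=[A; C; D; E/B; F] holding=G
         pickup(D) → towers=[A; C; E/B; F/G] holding=D
         pickup(A) → towers=[C; D; E/B; F/G] holding=A  ← match
         pickup(C) → towers=[A; D; E/B; F/G] holding=C

pickup(A)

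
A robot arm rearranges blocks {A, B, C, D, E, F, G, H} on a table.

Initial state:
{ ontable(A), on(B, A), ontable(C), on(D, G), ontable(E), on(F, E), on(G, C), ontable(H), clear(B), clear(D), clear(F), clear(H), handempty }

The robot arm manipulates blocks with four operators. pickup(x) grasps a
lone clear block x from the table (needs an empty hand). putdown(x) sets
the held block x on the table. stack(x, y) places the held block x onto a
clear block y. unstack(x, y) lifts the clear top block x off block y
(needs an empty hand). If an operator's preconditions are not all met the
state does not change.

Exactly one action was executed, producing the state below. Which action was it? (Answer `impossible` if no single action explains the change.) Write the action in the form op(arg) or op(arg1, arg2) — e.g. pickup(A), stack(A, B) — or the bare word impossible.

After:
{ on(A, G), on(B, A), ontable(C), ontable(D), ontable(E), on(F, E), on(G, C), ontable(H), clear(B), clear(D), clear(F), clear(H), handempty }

impossible

target: towers=[C/G/A/B; D; E/F; H] holding=-
         pickup(H) → towers=[A/B; C/G/D; E/F] holding=H
     unstack(B, A) → towers=[A; C/G/D; E/F; H] holding=B
     unstack(F, E) → towers=[A/B; C/G/D; E; H] holding=F
     unstack(D, G) → towers=[A/B; C/G; E/F; H] holding=D
none of the 4 applicable actions match → impossible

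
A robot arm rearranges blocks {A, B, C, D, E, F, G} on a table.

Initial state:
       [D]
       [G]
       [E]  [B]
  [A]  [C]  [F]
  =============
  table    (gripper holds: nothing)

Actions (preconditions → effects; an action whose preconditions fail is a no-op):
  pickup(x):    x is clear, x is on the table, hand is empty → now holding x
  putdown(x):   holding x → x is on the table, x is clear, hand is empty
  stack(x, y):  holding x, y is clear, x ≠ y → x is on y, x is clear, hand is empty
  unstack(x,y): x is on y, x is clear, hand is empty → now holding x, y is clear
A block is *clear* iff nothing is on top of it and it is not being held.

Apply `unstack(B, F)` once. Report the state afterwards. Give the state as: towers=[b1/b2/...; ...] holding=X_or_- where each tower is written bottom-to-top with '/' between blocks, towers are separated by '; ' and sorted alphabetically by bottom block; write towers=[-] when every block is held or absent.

towers=[A; C/E/G/D; F] holding=B

before: towers=[A; C/E/G/D; F/B] holding=-
pre[unstack(B, F)]: on(B,F) ✓, clear(B) ✓, handempty ✓
all met → apply unstack(B, F)
after:  towers=[A; C/E/G/D; F] holding=B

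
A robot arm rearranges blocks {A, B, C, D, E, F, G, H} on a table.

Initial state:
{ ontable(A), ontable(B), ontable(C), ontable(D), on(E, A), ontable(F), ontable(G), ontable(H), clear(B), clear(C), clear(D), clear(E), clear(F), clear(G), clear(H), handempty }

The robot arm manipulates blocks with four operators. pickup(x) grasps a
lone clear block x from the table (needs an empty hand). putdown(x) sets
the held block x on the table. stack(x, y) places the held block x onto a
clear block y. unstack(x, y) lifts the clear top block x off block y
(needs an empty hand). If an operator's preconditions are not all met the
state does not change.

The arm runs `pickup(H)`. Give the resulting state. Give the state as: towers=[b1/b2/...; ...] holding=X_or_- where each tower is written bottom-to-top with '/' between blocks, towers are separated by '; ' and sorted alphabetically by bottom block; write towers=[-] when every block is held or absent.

before: towers=[A/E; B; C; D; F; G; H] holding=-
pre[pickup(H)]: clear(H) ✓, ontable(H) ✓, handempty ✓
all met → apply pickup(H)
after:  towers=[A/E; B; C; D; F; G] holding=H

towers=[A/E; B; C; D; F; G] holding=H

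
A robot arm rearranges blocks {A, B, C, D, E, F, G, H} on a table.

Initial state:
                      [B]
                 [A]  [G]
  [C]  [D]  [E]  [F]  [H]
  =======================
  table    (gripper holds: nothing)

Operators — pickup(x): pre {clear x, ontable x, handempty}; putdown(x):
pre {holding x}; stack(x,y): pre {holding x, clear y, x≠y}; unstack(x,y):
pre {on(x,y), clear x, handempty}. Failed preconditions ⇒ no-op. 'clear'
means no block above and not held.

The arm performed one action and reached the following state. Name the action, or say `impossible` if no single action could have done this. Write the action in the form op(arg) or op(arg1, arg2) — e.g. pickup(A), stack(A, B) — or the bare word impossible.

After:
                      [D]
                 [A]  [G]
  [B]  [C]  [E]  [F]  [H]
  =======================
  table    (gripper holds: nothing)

target: towers=[B; C; E; F/A; H/G/D] holding=-
     unstack(A, F) → towers=[C; D; E; F; H/G/B] holding=A
         pickup(E) → towers=[C; D; F/A; H/G/B] holding=E
     unstack(B, G) → towers=[C; D; E; F/A; H/G] holding=B
         pickup(D) → towers=[C; E; F/A; H/G/B] holding=D
         pickup(C) → towers=[D; E; F/A; H/G/B] holding=C
none of the 5 applicable actions match → impossible

impossible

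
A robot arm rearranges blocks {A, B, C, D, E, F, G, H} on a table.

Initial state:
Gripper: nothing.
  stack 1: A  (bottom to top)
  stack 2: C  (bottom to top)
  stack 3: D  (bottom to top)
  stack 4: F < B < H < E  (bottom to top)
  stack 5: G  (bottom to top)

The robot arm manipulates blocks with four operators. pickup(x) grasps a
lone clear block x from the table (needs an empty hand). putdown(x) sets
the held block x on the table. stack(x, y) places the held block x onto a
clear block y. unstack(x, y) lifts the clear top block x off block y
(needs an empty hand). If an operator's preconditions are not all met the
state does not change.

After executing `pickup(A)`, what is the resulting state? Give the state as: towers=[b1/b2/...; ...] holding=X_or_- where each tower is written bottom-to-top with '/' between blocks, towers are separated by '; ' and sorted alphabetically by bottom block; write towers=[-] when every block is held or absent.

before: towers=[A; C; D; F/B/H/E; G] holding=-
pre[pickup(A)]: clear(A) yes, ontable(A) yes, handempty yes
all met → apply pickup(A)
after:  towers=[C; D; F/B/H/E; G] holding=A

towers=[C; D; F/B/H/E; G] holding=A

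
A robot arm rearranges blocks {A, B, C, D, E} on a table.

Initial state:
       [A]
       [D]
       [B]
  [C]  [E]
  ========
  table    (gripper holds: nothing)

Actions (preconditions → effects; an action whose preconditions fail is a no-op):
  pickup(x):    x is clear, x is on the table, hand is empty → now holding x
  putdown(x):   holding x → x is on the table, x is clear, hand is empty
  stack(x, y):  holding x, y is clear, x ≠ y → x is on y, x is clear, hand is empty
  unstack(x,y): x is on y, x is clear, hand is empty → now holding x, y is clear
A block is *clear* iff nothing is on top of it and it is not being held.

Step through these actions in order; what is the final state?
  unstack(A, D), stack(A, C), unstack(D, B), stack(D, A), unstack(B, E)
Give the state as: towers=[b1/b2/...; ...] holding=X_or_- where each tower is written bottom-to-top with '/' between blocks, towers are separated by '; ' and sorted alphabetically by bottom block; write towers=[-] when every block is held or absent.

step 1 (unstack(A, D)): towers=[C; E/B/D] holding=A
step 2 (stack(A, C)): towers=[C/A; E/B/D] holding=-
step 3 (unstack(D, B)): towers=[C/A; E/B] holding=D
step 4 (stack(D, A)): towers=[C/A/D; E/B] holding=-
step 5 (unstack(B, E)): towers=[C/A/D; E] holding=B

towers=[C/A/D; E] holding=B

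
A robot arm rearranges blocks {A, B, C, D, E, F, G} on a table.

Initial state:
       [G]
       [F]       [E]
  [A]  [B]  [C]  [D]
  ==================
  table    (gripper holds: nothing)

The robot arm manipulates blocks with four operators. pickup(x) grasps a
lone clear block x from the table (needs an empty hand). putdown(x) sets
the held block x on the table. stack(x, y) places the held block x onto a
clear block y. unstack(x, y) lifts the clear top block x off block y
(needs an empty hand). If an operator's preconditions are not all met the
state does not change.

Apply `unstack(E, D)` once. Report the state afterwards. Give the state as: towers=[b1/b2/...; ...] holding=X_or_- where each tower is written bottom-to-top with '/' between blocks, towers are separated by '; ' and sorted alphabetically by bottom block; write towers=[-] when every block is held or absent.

before: towers=[A; B/F/G; C; D/E] holding=-
pre[unstack(E, D)]: on(E,D) ✓, clear(E) ✓, handempty ✓
all met → apply unstack(E, D)
after:  towers=[A; B/F/G; C; D] holding=E

towers=[A; B/F/G; C; D] holding=E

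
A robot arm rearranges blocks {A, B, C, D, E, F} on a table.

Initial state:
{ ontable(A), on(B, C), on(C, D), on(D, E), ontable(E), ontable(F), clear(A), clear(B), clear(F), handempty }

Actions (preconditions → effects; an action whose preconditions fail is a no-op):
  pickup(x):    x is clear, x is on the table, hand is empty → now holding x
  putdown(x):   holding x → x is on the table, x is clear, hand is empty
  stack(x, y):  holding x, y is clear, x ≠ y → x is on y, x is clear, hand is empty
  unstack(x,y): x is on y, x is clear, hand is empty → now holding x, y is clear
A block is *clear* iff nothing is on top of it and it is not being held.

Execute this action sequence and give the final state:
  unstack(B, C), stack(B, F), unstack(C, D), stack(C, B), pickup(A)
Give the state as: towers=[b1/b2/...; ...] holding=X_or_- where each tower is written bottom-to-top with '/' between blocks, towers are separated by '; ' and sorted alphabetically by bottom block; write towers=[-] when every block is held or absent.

step 1 (unstack(B, C)): towers=[A; E/D/C; F] holding=B
step 2 (stack(B, F)): towers=[A; E/D/C; F/B] holding=-
step 3 (unstack(C, D)): towers=[A; E/D; F/B] holding=C
step 4 (stack(C, B)): towers=[A; E/D; F/B/C] holding=-
step 5 (pickup(A)): towers=[E/D; F/B/C] holding=A

towers=[E/D; F/B/C] holding=A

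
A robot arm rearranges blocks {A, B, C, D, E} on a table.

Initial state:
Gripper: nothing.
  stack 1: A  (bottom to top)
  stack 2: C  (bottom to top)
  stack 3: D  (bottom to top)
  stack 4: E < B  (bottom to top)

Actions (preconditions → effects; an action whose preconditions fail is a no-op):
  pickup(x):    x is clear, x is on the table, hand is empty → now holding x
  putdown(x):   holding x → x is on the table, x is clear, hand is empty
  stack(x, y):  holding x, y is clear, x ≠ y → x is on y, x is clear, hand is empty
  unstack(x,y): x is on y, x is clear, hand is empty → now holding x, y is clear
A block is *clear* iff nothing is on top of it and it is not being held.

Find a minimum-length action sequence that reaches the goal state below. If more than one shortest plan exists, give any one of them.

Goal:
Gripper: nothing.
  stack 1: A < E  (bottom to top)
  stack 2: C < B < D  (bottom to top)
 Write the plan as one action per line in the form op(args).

step 1 (unstack(B, E)): towers=[A; C; D; E] holding=B
step 2 (stack(B, C)): towers=[A; C/B; D; E] holding=-
step 3 (pickup(D)): towers=[A; C/B; E] holding=D
step 4 (stack(D, B)): towers=[A; C/B/D; E] holding=-
step 5 (pickup(E)): towers=[A; C/B/D] holding=E
step 6 (stack(E, A)): towers=[A/E; C/B/D] holding=-
goal check: towers=[A/E; C/B/D] holding=- — reached (length 6, optimal by BFS)

unstack(B, E)
stack(B, C)
pickup(D)
stack(D, B)
pickup(E)
stack(E, A)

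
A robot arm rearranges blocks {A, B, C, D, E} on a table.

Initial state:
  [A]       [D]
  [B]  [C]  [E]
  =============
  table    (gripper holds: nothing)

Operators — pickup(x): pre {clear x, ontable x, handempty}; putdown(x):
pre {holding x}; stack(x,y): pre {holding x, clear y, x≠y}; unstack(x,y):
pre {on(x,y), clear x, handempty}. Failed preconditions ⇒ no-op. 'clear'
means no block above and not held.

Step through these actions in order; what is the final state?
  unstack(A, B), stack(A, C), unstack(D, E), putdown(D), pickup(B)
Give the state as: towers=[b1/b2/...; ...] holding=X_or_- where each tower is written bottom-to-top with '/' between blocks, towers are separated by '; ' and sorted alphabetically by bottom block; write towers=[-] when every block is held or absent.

step 1 (unstack(A, B)): towers=[B; C; E/D] holding=A
step 2 (stack(A, C)): towers=[B; C/A; E/D] holding=-
step 3 (unstack(D, E)): towers=[B; C/A; E] holding=D
step 4 (putdown(D)): towers=[B; C/A; D; E] holding=-
step 5 (pickup(B)): towers=[C/A; D; E] holding=B

towers=[C/A; D; E] holding=B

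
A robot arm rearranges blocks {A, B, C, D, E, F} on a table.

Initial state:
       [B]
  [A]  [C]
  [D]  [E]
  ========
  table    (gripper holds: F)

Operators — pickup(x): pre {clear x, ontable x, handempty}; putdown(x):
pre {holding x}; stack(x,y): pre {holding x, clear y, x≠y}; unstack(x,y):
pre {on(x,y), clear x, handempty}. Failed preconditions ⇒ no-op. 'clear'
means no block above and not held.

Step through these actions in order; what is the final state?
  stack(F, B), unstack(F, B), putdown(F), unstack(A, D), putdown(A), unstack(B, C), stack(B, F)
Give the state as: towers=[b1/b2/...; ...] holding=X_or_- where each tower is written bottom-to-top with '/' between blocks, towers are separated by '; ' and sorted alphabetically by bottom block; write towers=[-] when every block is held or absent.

step 1 (stack(F, B)): towers=[D/A; E/C/B/F] holding=-
step 2 (unstack(F, B)): towers=[D/A; E/C/B] holding=F
step 3 (putdown(F)): towers=[D/A; E/C/B; F] holding=-
step 4 (unstack(A, D)): towers=[D; E/C/B; F] holding=A
step 5 (putdown(A)): towers=[A; D; E/C/B; F] holding=-
step 6 (unstack(B, C)): towers=[A; D; E/C; F] holding=B
step 7 (stack(B, F)): towers=[A; D; E/C; F/B] holding=-

towers=[A; D; E/C; F/B] holding=-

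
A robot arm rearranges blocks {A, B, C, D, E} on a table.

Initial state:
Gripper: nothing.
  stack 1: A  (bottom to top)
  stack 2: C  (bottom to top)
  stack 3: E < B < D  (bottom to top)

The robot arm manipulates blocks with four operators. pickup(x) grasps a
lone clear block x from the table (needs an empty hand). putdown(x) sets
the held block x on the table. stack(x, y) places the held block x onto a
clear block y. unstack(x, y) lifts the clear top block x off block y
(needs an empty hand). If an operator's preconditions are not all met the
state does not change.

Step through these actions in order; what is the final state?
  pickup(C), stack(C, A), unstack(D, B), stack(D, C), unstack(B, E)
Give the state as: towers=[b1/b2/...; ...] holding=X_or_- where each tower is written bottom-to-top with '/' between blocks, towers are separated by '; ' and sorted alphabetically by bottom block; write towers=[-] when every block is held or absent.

step 1 (pickup(C)): towers=[A; E/B/D] holding=C
step 2 (stack(C, A)): towers=[A/C; E/B/D] holding=-
step 3 (unstack(D, B)): towers=[A/C; E/B] holding=D
step 4 (stack(D, C)): towers=[A/C/D; E/B] holding=-
step 5 (unstack(B, E)): towers=[A/C/D; E] holding=B

towers=[A/C/D; E] holding=B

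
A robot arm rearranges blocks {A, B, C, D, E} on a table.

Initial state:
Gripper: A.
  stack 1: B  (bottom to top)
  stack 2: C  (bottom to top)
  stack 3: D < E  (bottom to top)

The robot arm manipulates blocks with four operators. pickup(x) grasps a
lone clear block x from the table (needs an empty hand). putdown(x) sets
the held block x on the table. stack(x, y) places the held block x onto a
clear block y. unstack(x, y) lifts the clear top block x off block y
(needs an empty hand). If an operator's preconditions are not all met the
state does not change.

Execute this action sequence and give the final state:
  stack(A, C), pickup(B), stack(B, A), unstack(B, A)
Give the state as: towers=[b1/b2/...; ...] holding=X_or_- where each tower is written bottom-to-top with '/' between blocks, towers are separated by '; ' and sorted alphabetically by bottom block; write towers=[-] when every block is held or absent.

step 1 (stack(A, C)): towers=[B; C/A; D/E] holding=-
step 2 (pickup(B)): towers=[C/A; D/E] holding=B
step 3 (stack(B, A)): towers=[C/A/B; D/E] holding=-
step 4 (unstack(B, A)): towers=[C/A; D/E] holding=B

towers=[C/A; D/E] holding=B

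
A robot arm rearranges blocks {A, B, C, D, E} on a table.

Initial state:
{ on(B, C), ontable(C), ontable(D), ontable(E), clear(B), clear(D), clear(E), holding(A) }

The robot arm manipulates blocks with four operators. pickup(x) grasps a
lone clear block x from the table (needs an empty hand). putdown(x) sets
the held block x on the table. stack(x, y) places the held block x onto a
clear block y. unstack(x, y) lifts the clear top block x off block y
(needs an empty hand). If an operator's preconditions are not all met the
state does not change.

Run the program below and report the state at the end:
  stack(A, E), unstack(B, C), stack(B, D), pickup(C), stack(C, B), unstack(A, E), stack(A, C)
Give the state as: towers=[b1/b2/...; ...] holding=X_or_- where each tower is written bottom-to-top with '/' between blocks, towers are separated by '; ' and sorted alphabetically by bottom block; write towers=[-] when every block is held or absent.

towers=[D/B/C/A; E] holding=-

step 1 (stack(A, E)): towers=[C/B; D; E/A] holding=-
step 2 (unstack(B, C)): towers=[C; D; E/A] holding=B
step 3 (stack(B, D)): towers=[C; D/B; E/A] holding=-
step 4 (pickup(C)): towers=[D/B; E/A] holding=C
step 5 (stack(C, B)): towers=[D/B/C; E/A] holding=-
step 6 (unstack(A, E)): towers=[D/B/C; E] holding=A
step 7 (stack(A, C)): towers=[D/B/C/A; E] holding=-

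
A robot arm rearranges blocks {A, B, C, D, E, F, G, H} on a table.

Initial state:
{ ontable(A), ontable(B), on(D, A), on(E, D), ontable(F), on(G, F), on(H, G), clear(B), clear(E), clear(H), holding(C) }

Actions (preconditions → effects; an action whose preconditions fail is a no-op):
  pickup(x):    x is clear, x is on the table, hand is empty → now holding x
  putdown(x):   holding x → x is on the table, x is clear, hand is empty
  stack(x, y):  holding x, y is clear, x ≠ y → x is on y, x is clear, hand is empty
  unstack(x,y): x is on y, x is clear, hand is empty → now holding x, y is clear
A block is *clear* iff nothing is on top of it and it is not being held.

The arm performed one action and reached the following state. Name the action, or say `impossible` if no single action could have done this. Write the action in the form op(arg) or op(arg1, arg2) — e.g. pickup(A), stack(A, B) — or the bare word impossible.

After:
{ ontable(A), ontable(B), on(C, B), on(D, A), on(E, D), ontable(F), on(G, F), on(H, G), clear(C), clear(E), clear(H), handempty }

stack(C, B)

target: towers=[A/D/E; B/C; F/G/H] holding=-
        putdown(C) → towers=[A/D/E; B; C; F/G/H] holding=-
       stack(C, E) → towers=[A/D/E/C; B; F/G/H] holding=-
       stack(C, H) → towers=[A/D/E; B; F/G/H/C] holding=-
       stack(C, B) → towers=[A/D/E; B/C; F/G/H] holding=-  ← match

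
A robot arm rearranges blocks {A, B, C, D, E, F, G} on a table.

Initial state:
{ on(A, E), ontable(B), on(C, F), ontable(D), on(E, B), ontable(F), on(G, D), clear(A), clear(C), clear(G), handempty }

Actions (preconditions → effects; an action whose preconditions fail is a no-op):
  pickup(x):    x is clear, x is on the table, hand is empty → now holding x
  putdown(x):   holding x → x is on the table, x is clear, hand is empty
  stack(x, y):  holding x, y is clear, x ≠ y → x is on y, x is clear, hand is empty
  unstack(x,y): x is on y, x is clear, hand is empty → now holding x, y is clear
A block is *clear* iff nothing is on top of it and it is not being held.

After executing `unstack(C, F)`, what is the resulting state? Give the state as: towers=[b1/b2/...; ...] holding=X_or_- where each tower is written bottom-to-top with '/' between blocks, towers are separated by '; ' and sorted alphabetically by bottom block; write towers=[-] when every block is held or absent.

before: towers=[B/E/A; D/G; F/C] holding=-
pre[unstack(C, F)]: on(C,F) ✓, clear(C) ✓, handempty ✓
all met → apply unstack(C, F)
after:  towers=[B/E/A; D/G; F] holding=C

towers=[B/E/A; D/G; F] holding=C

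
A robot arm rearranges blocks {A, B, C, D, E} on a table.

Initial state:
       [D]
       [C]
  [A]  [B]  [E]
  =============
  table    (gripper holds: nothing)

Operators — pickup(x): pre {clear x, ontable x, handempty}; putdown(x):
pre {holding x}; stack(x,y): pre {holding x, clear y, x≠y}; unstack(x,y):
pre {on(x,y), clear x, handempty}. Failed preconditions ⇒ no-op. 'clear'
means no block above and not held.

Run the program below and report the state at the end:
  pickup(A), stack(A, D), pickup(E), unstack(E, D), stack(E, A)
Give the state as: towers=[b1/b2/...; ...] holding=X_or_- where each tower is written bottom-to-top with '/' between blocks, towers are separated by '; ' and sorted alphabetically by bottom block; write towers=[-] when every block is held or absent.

step 1 (pickup(A)): towers=[B/C/D; E] holding=A
step 2 (stack(A, D)): towers=[B/C/D/A; E] holding=-
step 3 (pickup(E)): towers=[B/C/D/A] holding=E
step 4 (unstack(E, D)) [no-op]: towers=[B/C/D/A] holding=E
step 5 (stack(E, A)): towers=[B/C/D/A/E] holding=-

towers=[B/C/D/A/E] holding=-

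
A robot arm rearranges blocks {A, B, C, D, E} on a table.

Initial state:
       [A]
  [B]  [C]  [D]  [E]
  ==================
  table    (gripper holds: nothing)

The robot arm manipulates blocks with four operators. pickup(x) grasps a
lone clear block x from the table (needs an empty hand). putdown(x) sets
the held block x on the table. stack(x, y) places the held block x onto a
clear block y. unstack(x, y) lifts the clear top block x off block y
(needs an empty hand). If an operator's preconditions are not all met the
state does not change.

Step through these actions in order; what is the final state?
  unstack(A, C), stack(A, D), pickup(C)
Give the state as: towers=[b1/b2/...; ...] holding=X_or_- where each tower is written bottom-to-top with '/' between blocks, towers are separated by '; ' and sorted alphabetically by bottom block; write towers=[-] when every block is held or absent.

step 1 (unstack(A, C)): towers=[B; C; D; E] holding=A
step 2 (stack(A, D)): towers=[B; C; D/A; E] holding=-
step 3 (pickup(C)): towers=[B; D/A; E] holding=C

towers=[B; D/A; E] holding=C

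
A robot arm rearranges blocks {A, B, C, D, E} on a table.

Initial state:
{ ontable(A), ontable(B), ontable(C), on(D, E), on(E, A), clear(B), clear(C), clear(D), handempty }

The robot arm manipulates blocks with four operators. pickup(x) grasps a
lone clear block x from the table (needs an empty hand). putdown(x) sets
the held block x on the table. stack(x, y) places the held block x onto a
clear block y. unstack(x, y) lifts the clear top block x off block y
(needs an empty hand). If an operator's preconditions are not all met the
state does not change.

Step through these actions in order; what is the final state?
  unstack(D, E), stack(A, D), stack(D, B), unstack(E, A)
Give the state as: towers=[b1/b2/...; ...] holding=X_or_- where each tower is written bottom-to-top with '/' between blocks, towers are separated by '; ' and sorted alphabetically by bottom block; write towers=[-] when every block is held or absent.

towers=[A; B/D; C] holding=E

step 1 (unstack(D, E)): towers=[A/E; B; C] holding=D
step 2 (stack(A, D)) [no-op]: towers=[A/E; B; C] holding=D
step 3 (stack(D, B)): towers=[A/E; B/D; C] holding=-
step 4 (unstack(E, A)): towers=[A; B/D; C] holding=E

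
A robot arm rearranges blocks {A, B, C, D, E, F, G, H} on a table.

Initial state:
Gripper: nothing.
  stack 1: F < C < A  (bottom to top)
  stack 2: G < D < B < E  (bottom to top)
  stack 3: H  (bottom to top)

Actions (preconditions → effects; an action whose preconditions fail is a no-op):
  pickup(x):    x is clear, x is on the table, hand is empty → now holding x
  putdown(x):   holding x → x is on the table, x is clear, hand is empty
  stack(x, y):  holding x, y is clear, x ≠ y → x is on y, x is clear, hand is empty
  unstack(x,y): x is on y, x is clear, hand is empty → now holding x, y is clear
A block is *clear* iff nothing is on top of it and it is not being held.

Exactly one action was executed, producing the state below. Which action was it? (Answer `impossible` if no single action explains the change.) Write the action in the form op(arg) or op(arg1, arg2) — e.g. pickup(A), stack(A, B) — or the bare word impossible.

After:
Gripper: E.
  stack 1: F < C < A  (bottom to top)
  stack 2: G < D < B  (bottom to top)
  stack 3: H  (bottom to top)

unstack(E, B)

target: towers=[F/C/A; G/D/B; H] holding=E
     unstack(A, C) → towers=[F/C; G/D/B/E; H] holding=A
     unstack(E, B) → towers=[F/C/A; G/D/B; H] holding=E  ← match
         pickup(H) → towers=[F/C/A; G/D/B/E] holding=H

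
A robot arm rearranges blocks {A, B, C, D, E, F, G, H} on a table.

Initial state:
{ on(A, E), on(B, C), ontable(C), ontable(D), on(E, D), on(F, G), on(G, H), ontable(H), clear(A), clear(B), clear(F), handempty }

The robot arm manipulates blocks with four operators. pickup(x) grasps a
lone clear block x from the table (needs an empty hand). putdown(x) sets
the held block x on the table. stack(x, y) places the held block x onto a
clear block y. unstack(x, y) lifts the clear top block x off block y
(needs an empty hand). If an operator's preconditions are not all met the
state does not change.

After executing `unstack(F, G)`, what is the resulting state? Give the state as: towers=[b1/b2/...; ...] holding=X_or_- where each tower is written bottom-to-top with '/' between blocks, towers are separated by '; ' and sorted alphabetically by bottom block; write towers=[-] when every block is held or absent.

before: towers=[C/B; D/E/A; H/G/F] holding=-
pre[unstack(F, G)]: on(F,G) yes, clear(F) yes, handempty yes
all met → apply unstack(F, G)
after:  towers=[C/B; D/E/A; H/G] holding=F

towers=[C/B; D/E/A; H/G] holding=F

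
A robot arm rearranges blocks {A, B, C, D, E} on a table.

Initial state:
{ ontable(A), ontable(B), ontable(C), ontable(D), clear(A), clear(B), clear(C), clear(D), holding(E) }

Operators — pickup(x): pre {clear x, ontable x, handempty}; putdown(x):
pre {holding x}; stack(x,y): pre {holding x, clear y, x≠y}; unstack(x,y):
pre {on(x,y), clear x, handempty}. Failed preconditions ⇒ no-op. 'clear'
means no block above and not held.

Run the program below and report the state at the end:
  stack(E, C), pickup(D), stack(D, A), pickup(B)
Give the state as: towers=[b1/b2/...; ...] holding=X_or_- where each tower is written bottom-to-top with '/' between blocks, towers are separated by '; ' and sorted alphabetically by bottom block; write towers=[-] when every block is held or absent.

towers=[A/D; C/E] holding=B

step 1 (stack(E, C)): towers=[A; B; C/E; D] holding=-
step 2 (pickup(D)): towers=[A; B; C/E] holding=D
step 3 (stack(D, A)): towers=[A/D; B; C/E] holding=-
step 4 (pickup(B)): towers=[A/D; C/E] holding=B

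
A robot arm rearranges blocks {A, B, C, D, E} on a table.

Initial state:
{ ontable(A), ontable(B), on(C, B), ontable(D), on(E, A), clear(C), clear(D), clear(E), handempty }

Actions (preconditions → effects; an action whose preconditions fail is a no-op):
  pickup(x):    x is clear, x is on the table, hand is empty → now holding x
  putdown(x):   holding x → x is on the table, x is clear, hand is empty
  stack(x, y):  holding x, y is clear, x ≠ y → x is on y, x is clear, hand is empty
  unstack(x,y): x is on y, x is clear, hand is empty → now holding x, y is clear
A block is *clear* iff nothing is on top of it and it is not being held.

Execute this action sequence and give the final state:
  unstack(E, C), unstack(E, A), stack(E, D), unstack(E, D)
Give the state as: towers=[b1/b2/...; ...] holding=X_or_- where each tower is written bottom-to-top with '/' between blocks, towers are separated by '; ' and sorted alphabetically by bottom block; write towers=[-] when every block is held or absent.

step 1 (unstack(E, C)) [no-op]: towers=[A/E; B/C; D] holding=-
step 2 (unstack(E, A)): towers=[A; B/C; D] holding=E
step 3 (stack(E, D)): towers=[A; B/C; D/E] holding=-
step 4 (unstack(E, D)): towers=[A; B/C; D] holding=E

towers=[A; B/C; D] holding=E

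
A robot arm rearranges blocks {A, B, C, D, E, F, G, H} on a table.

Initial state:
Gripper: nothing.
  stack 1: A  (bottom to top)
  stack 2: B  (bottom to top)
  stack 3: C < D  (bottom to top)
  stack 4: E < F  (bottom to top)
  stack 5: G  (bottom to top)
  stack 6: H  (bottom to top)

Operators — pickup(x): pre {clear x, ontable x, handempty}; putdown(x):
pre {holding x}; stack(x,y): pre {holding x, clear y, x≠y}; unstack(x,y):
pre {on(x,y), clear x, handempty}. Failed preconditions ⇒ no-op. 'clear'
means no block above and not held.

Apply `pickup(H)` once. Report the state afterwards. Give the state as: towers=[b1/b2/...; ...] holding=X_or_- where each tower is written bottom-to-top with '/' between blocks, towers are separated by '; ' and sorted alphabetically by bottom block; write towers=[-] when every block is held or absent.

before: towers=[A; B; C/D; E/F; G; H] holding=-
pre[pickup(H)]: clear(H) yes, ontable(H) yes, handempty yes
all met → apply pickup(H)
after:  towers=[A; B; C/D; E/F; G] holding=H

towers=[A; B; C/D; E/F; G] holding=H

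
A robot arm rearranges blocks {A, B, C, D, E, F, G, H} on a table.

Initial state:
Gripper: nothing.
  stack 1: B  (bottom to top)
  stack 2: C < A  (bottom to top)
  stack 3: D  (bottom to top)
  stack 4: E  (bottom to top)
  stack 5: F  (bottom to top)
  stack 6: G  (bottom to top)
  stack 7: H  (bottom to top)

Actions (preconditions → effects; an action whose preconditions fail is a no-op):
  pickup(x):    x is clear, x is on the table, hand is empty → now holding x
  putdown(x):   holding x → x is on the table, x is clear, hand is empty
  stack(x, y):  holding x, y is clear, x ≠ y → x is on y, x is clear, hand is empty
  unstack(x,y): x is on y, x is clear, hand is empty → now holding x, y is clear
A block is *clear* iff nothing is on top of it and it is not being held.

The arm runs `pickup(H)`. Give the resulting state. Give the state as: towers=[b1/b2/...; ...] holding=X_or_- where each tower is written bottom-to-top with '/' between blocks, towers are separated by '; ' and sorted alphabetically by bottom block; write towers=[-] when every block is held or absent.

before: towers=[B; C/A; D; E; F; G; H] holding=-
pre[pickup(H)]: clear(H) ✓, ontable(H) ✓, handempty ✓
all met → apply pickup(H)
after:  towers=[B; C/A; D; E; F; G] holding=H

towers=[B; C/A; D; E; F; G] holding=H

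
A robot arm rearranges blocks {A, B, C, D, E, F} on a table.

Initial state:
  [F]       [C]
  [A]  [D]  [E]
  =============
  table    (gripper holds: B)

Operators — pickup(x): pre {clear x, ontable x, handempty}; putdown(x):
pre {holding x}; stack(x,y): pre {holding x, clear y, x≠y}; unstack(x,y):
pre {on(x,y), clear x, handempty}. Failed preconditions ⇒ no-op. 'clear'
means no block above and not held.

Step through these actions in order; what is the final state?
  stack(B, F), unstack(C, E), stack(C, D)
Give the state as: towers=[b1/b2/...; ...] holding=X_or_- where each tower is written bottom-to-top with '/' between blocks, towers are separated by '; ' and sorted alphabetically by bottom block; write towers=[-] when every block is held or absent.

towers=[A/F/B; D/C; E] holding=-

step 1 (stack(B, F)): towers=[A/F/B; D; E/C] holding=-
step 2 (unstack(C, E)): towers=[A/F/B; D; E] holding=C
step 3 (stack(C, D)): towers=[A/F/B; D/C; E] holding=-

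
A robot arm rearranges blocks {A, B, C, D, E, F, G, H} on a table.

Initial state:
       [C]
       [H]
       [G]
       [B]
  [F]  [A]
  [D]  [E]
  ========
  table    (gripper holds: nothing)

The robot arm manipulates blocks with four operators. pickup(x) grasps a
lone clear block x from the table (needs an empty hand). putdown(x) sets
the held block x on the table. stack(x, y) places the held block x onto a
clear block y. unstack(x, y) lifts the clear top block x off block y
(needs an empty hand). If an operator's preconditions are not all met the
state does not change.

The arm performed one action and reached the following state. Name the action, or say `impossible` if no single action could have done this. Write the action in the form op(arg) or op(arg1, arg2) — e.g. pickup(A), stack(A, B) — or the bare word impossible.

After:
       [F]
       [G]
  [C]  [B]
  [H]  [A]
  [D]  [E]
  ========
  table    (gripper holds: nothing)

impossible

target: towers=[D/H/C; E/A/B/G/F] holding=-
     unstack(F, D) → towers=[D; E/A/B/G/H/C] holding=F
     unstack(C, H) → towers=[D/F; E/A/B/G/H] holding=C
none of the 2 applicable actions match → impossible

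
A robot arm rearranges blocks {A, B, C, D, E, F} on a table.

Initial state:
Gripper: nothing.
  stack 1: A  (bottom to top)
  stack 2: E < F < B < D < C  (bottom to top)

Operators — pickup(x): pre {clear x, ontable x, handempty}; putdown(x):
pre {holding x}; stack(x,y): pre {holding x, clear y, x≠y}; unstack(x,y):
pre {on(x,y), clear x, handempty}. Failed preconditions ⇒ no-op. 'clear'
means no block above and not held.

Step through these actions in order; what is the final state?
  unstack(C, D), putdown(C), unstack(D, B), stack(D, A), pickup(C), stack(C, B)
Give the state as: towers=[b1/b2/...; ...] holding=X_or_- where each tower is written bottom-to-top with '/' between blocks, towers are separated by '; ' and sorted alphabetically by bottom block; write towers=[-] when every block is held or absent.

towers=[A/D; E/F/B/C] holding=-

step 1 (unstack(C, D)): towers=[A; E/F/B/D] holding=C
step 2 (putdown(C)): towers=[A; C; E/F/B/D] holding=-
step 3 (unstack(D, B)): towers=[A; C; E/F/B] holding=D
step 4 (stack(D, A)): towers=[A/D; C; E/F/B] holding=-
step 5 (pickup(C)): towers=[A/D; E/F/B] holding=C
step 6 (stack(C, B)): towers=[A/D; E/F/B/C] holding=-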